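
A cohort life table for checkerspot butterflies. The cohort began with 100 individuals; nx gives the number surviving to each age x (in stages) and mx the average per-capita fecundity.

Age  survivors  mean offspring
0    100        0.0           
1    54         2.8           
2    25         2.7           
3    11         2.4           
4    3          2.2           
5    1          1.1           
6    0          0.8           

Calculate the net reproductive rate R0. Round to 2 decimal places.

2.53

lx = nx/n0 = nx/100: 1, 0.54, 0.25, 0.11, 0.03, 0.01, 0
lx·mx by age: 0, 1.512, 0.675, 0.264, 0.066, 0.011, 0
R0 = Σ lx·mx = 2.528 → 2.53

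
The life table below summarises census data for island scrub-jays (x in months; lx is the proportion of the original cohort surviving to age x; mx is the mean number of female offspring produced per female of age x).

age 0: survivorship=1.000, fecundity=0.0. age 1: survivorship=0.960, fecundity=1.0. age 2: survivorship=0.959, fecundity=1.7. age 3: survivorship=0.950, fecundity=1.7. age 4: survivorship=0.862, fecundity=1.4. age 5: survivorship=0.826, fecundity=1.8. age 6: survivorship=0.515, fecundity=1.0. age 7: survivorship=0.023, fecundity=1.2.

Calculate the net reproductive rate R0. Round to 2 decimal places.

7.44

lx·mx by age: 0, 0.96, 1.6303, 1.615, 1.2068, 1.4868, 0.515, 0.0276
R0 = Σ lx·mx = 7.4415 → 7.44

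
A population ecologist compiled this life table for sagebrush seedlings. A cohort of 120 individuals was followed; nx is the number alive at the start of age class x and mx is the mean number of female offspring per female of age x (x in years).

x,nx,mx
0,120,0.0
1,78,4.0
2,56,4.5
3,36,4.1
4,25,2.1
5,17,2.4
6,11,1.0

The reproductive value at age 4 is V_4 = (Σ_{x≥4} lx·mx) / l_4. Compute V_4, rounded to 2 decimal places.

lx = nx/n0 = nx/120: 1, 0.65, 0.46667…, 0.3, 0.20833…, 0.14167…, 0.09167…
lx·mx for x ≥ 4: 0.4375…, 0.34…, 0.091667… → sum = 0.869167…
V_4 = 0.869167… / l_4 = 0.869167… / 0.208333… = 4.172… → 4.17

4.17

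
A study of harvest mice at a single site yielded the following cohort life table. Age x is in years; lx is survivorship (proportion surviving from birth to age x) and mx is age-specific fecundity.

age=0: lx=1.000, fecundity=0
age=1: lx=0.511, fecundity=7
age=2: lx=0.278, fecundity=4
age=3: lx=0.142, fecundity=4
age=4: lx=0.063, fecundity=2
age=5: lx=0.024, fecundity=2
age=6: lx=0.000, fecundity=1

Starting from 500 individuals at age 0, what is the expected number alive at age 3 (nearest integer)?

Expected survivors = N0 · l_3 = 500 × 0.142 = 71 → 71

71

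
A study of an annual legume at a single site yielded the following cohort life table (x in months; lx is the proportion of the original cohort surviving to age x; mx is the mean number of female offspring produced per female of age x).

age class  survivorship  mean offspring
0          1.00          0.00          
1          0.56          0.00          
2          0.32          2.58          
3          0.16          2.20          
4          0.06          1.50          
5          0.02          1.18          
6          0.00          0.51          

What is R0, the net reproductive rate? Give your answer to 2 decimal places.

lx·mx by age: 0, 0, 0.8256, 0.352, 0.09, 0.0236, 0
R0 = Σ lx·mx = 1.2912 → 1.29

1.29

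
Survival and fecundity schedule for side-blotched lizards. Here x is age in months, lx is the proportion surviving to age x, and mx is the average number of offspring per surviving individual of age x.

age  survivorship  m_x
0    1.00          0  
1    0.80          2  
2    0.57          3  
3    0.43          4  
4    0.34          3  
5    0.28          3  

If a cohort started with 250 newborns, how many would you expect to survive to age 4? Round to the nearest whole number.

Expected survivors = N0 · l_4 = 250 × 0.34 = 85 → 85

85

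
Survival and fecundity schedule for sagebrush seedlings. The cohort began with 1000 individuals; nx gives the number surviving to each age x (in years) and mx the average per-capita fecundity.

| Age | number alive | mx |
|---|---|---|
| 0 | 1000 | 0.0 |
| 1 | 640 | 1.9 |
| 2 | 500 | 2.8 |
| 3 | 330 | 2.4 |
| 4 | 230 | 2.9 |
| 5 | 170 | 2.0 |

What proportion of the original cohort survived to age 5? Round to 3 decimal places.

0.170

l_5 = n_5/n_0 = 170/1000 = 0.17 → 0.170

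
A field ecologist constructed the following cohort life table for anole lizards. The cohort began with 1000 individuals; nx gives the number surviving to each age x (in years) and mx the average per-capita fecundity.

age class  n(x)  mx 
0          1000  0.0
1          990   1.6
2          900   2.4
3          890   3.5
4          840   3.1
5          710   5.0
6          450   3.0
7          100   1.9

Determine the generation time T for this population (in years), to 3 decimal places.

lx = nx/n0 = nx/1000: 1, 0.99, 0.9, 0.89, 0.84, 0.71, 0.45, 0.1
lx·mx: 0, 1.584, 2.16, 3.115, 2.604, 3.55, 1.35, 0.19 → R0 = 14.553
x·lx·mx: 0, 1.584, 4.32, 9.345, 10.416, 17.75, 8.1, 1.33 → Σ = 52.845
T = 52.845 / 14.553 = 3.63121… → 3.631

3.631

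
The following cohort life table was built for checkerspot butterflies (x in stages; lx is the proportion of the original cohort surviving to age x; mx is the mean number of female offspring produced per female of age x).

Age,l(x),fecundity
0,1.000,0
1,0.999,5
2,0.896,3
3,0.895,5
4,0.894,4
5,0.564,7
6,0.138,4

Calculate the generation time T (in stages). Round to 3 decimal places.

3.022

lx·mx: 0, 4.995, 2.688, 4.475, 3.576, 3.948, 0.552 → R0 = 20.234
x·lx·mx: 0, 4.995, 5.376, 13.425, 14.304, 19.74, 3.312 → Σ = 61.152
T = 61.152 / 20.234 = 3.02224… → 3.022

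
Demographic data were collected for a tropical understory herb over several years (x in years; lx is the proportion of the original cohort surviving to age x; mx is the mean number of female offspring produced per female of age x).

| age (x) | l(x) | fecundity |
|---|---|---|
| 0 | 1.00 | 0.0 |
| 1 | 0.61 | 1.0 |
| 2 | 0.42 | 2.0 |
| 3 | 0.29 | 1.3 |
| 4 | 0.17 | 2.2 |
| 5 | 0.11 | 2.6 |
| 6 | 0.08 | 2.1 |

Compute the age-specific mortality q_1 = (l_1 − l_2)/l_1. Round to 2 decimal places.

q_1 = (l_1 − l_2) / l_1 = (0.61 − 0.42) / 0.61
     = 0.19 / 0.61 = 0.311475… → 0.31

0.31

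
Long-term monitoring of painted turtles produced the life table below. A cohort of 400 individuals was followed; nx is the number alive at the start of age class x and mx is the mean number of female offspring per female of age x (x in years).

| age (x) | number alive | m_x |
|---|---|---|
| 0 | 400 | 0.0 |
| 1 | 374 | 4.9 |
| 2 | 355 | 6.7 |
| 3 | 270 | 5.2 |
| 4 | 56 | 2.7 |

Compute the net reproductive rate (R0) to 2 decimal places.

14.42

lx = nx/n0 = nx/400: 1, 0.935, 0.8875, 0.675, 0.14
lx·mx by age: 0, 4.5815, 5.94625, 3.51, 0.378
R0 = Σ lx·mx = 14.41575 → 14.42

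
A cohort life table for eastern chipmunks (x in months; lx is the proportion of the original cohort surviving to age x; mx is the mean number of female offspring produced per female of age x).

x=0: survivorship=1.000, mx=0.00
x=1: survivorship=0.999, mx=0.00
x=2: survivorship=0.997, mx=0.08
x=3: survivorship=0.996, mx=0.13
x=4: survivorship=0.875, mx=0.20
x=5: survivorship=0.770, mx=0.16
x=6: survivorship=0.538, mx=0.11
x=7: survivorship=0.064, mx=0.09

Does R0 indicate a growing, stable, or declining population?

R0 = Σ lx·mx = 0 + 0 + 0.07976 + 0.12948 + 0.175 + 0.1232 + 0.05918 + 0.00576 = 0.57238
R0 < 1, so the population is declining.

declining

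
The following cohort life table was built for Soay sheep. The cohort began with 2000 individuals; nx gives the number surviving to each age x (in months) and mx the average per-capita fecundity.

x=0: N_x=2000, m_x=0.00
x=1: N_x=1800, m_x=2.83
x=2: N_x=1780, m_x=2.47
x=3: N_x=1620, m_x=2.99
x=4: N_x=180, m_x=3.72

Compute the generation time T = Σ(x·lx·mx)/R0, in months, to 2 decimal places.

lx = nx/n0 = nx/2000: 1, 0.9, 0.89, 0.81, 0.09
lx·mx: 0, 2.547, 2.1983, 2.4219, 0.3348 → R0 = 7.502
x·lx·mx: 0, 2.547, 4.3966, 7.2657, 1.3392 → Σ = 15.5485
T = 15.5485 / 7.502 = 2.072581… → 2.07

2.07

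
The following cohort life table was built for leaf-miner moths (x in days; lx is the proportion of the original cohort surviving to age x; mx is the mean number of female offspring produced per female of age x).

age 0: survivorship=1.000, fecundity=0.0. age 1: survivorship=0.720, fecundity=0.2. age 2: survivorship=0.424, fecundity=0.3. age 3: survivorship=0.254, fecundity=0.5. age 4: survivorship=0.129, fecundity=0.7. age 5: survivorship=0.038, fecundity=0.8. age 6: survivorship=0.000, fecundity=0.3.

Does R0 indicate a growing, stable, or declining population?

declining

R0 = Σ lx·mx = 0 + 0.144 + 0.1272 + 0.127 + 0.0903 + 0.0304 + 0 = 0.5189
R0 < 1, so the population is declining.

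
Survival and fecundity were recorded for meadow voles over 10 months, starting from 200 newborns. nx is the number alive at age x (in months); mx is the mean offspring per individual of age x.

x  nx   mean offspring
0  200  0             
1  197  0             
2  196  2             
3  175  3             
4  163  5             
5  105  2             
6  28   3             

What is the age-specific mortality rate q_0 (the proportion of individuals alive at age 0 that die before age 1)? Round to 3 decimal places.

0.015

lx = nx/n0 = nx/200: 1, 0.985, 0.98, 0.875, 0.815, 0.525, 0.14
q_0 = (l_0 − l_1) / l_0 = (1 − 0.985) / 1
     = 0.015 / 1 = 0.015 → 0.015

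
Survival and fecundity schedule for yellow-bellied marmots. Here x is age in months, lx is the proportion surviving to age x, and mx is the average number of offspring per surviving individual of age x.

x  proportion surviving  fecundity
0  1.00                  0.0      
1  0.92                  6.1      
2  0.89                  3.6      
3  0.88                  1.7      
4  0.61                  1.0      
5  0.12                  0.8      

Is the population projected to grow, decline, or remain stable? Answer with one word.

growing

R0 = Σ lx·mx = 0 + 5.612 + 3.204 + 1.496 + 0.61 + 0.096 = 11.018
R0 > 1, so the population is growing.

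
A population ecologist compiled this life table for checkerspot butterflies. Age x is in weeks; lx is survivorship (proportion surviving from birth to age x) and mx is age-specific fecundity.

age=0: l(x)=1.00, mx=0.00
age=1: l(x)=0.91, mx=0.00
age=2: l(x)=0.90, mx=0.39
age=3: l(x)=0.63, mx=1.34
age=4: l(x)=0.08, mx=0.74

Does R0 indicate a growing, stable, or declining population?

R0 = Σ lx·mx = 0 + 0 + 0.351 + 0.8442 + 0.0592 = 1.2544
R0 > 1, so the population is growing.

growing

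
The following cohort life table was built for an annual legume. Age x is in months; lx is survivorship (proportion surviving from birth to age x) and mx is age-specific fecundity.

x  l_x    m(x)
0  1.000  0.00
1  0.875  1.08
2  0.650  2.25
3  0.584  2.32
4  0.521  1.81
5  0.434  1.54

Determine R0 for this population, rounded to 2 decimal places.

5.37

lx·mx by age: 0, 0.945, 1.4625, 1.35488, 0.94301, 0.66836
R0 = Σ lx·mx = 5.37375 → 5.37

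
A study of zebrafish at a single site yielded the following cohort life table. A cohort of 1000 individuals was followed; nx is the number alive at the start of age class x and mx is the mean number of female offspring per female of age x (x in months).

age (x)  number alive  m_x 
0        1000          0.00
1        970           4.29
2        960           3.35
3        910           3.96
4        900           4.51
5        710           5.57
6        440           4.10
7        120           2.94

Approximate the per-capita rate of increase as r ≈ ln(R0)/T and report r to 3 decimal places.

0.913

lx = nx/n0 = nx/1000: 1, 0.97, 0.96, 0.91, 0.9, 0.71, 0.44, 0.12
R0 = Σ lx·mx = 0 + 4.1613 + 3.216 + 3.6036 + 4.059 + 3.9547 + 1.804 + 0.3528 = 21.1514
Σ x·lx·mx = 70.7072; T = 70.7072/21.1514 = 3.34291…
r ≈ ln(R0)/T = ln(21.1514)/3.34291… = 0.91289… → 0.913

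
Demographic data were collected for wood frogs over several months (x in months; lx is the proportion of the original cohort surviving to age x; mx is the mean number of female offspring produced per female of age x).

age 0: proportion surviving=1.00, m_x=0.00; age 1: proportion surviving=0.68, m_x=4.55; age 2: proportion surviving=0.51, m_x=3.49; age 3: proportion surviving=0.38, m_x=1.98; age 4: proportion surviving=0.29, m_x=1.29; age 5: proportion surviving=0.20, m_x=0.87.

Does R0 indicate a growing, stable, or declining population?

R0 = Σ lx·mx = 0 + 3.094 + 1.7799 + 0.7524 + 0.3741 + 0.174 = 6.1744
R0 > 1, so the population is growing.

growing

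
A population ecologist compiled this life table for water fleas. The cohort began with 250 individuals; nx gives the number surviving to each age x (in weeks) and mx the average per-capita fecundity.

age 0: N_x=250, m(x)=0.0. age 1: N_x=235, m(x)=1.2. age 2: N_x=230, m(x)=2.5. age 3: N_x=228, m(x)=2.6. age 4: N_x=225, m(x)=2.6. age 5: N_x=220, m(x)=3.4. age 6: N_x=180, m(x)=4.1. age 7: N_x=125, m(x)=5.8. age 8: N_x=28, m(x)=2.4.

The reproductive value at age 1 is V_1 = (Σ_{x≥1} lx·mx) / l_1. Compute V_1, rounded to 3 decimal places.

lx = nx/n0 = nx/250: 1, 0.94, 0.92, 0.912, 0.9, 0.88, 0.72, 0.5, 0.112
lx·mx for x ≥ 1: 1.128, 2.3, 2.3712, 2.34, 2.992, 2.952, 2.9, 0.2688 → sum = 17.252
V_1 = 17.252 / l_1 = 17.252 / 0.94 = 18.353191… → 18.353

18.353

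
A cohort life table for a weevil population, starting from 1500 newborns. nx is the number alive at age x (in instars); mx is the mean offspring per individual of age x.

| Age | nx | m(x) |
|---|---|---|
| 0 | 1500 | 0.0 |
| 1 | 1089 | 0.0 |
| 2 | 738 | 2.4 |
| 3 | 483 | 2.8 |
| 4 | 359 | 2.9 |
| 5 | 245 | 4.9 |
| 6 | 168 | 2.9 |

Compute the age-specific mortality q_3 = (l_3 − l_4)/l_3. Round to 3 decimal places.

0.257

lx = nx/n0 = nx/1500: 1, 0.726, 0.492, 0.322, 0.23933…, 0.16333…, 0.112
q_3 = (l_3 − l_4) / l_3 = (0.322 − 0.239333…) / 0.322
     = 0.082667… / 0.322 = 0.256729… → 0.257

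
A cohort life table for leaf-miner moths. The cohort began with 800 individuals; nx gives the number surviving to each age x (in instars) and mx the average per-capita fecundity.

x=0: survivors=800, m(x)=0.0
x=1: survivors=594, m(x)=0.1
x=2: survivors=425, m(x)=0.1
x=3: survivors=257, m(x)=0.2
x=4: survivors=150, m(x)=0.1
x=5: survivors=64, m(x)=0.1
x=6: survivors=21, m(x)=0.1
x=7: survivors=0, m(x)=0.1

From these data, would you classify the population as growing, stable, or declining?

lx = nx/n0 = nx/800: 1, 0.7425, 0.53125, 0.32125, 0.1875, 0.08, 0.02625, 0
R0 = Σ lx·mx = 0 + 0.07425 + 0.053125 + 0.06425 + 0.01875 + 0.008 + 0.002625 + 0 = 0.221
R0 < 1, so the population is declining.

declining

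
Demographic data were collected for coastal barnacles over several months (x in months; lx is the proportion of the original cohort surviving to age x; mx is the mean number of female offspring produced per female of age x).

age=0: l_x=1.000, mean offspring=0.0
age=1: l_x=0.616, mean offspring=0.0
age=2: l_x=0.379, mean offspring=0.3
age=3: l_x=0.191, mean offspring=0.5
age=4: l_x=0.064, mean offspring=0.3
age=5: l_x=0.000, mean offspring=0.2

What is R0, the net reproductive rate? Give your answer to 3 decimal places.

lx·mx by age: 0, 0, 0.1137, 0.0955, 0.0192, 0
R0 = Σ lx·mx = 0.2284 → 0.228

0.228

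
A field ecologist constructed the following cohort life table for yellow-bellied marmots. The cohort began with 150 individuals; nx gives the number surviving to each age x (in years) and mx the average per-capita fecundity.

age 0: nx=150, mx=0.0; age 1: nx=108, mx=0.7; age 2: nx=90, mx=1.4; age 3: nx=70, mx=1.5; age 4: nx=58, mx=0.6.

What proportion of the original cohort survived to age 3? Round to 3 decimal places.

0.467

l_3 = n_3/n_0 = 70/150 = 0.466667… → 0.467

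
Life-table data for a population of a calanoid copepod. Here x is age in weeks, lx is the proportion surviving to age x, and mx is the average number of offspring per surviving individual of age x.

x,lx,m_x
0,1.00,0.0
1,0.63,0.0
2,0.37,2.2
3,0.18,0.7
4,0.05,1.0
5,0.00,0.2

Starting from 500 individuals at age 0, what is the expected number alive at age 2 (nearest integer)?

185

Expected survivors = N0 · l_2 = 500 × 0.37 = 185 → 185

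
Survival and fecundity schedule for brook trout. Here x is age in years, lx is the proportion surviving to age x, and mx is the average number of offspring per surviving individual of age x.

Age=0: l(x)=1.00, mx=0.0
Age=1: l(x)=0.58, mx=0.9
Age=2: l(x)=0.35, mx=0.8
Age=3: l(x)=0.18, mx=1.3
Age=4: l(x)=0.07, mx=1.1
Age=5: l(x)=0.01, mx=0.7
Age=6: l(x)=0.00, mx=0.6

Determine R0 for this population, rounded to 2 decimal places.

lx·mx by age: 0, 0.522, 0.28, 0.234, 0.077, 0.007, 0
R0 = Σ lx·mx = 1.12 → 1.12

1.12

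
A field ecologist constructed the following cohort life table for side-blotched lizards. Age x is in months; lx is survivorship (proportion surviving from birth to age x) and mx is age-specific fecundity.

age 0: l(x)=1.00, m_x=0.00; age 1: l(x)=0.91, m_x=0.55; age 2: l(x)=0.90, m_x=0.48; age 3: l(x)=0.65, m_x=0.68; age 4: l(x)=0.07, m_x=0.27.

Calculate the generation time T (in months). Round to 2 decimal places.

1.99

lx·mx: 0, 0.5005, 0.432, 0.442, 0.0189 → R0 = 1.3934
x·lx·mx: 0, 0.5005, 0.864, 1.326, 0.0756 → Σ = 2.7661
T = 2.7661 / 1.3934 = 1.985144… → 1.99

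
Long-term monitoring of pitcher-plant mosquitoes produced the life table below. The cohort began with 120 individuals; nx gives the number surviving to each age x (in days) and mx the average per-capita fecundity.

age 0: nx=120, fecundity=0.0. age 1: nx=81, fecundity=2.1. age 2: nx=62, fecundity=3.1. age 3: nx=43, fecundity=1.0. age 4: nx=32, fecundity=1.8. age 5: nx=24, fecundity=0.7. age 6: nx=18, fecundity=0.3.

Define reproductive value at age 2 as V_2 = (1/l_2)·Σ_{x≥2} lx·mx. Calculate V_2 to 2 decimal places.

5.08

lx = nx/n0 = nx/120: 1, 0.675, 0.51667…, 0.35833…, 0.26667…, 0.2, 0.15
lx·mx for x ≥ 2: 1.601667…, 0.358333…, 0.48…, 0.14, 0.045 → sum = 2.625…
V_2 = 2.625… / l_2 = 2.625… / 0.516667… = 5.080645… → 5.08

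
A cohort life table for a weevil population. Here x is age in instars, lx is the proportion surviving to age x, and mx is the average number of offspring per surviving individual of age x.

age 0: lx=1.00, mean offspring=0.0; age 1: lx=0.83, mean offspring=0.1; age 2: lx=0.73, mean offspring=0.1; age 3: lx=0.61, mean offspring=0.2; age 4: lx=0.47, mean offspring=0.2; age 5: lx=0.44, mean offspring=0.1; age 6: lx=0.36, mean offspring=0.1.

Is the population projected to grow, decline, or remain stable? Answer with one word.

R0 = Σ lx·mx = 0 + 0.083 + 0.073 + 0.122 + 0.094 + 0.044 + 0.036 = 0.452
R0 < 1, so the population is declining.

declining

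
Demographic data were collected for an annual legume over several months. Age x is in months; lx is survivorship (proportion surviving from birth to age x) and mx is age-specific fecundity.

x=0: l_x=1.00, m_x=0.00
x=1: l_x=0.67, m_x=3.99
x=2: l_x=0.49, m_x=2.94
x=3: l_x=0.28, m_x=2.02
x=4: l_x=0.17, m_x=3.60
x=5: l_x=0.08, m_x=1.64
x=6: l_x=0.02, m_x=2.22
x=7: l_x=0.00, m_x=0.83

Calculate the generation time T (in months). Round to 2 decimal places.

1.94

lx·mx: 0, 2.6733, 1.4406, 0.5656, 0.612, 0.1312, 0.0444, 0 → R0 = 5.4671
x·lx·mx: 0, 2.6733, 2.8812, 1.6968, 2.448, 0.656, 0.2664, 0 → Σ = 10.6217
T = 10.6217 / 5.4671 = 1.94284… → 1.94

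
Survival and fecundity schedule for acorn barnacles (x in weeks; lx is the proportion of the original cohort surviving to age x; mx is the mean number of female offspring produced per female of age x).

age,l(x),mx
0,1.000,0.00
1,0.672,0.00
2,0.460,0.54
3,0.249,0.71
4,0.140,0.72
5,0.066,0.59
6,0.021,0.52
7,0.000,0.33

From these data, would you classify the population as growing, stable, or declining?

R0 = Σ lx·mx = 0 + 0 + 0.2484 + 0.17679 + 0.1008 + 0.03894 + 0.01092 + 0 = 0.57585
R0 < 1, so the population is declining.

declining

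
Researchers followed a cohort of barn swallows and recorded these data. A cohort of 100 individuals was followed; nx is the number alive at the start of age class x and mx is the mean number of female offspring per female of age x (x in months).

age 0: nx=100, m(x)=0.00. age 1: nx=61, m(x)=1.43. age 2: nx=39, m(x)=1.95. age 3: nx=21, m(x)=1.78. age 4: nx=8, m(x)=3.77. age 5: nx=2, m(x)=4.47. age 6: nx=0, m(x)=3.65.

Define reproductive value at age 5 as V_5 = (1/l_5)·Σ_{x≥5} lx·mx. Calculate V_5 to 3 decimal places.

lx = nx/n0 = nx/100: 1, 0.61, 0.39, 0.21, 0.08, 0.02, 0
lx·mx for x ≥ 5: 0.0894, 0 → sum = 0.0894
V_5 = 0.0894 / l_5 = 0.0894 / 0.02 = 4.47 → 4.470

4.470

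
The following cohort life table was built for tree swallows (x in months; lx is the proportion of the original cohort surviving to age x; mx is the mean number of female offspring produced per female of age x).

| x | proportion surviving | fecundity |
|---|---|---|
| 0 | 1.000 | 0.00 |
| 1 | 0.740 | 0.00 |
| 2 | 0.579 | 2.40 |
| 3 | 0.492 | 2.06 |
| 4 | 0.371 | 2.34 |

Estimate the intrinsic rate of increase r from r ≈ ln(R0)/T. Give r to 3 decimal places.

R0 = Σ lx·mx = 0 + 0 + 1.3896 + 1.01352 + 0.86814 = 3.27126
Σ x·lx·mx = 9.29232; T = 9.29232/3.27126 = 2.84059…
r ≈ ln(R0)/T = ln(3.27126)/2.84059… = 0.41723… → 0.417

0.417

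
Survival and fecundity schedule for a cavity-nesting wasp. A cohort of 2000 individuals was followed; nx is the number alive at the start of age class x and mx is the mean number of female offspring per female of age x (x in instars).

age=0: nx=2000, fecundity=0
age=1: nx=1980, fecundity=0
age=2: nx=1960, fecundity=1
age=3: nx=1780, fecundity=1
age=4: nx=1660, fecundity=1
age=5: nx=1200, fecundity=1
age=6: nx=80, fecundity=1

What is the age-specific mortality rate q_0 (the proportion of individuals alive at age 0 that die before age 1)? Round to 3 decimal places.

lx = nx/n0 = nx/2000: 1, 0.99, 0.98, 0.89, 0.83, 0.6, 0.04
q_0 = (l_0 − l_1) / l_0 = (1 − 0.99) / 1
     = 0.01 / 1 = 0.01 → 0.010

0.010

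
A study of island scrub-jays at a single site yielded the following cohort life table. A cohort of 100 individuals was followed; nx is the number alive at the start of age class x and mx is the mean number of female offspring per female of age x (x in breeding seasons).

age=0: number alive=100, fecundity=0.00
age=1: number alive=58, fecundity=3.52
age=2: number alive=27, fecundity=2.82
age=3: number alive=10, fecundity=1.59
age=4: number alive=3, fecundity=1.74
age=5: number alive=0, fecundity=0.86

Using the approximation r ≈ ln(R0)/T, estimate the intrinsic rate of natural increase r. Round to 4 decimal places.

lx = nx/n0 = nx/100: 1, 0.58, 0.27, 0.1, 0.03, 0
R0 = Σ lx·mx = 0 + 2.0416 + 0.7614 + 0.159 + 0.0522 + 0 = 3.0142
Σ x·lx·mx = 4.2502; T = 4.2502/3.0142 = 1.41006…
r ≈ ln(R0)/T = ln(3.0142)/1.41006… = 0.782474… → 0.7825

0.7825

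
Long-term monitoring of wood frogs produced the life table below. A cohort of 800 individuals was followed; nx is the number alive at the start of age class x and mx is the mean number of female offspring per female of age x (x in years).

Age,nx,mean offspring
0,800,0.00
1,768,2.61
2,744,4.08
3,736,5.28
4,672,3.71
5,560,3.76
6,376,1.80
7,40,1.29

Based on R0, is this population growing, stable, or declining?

growing

lx = nx/n0 = nx/800: 1, 0.96, 0.93, 0.92, 0.84, 0.7, 0.47, 0.05
R0 = Σ lx·mx = 0 + 2.5056 + 3.7944 + 4.8576 + 3.1164 + 2.632 + 0.846 + 0.0645 = 17.8165
R0 > 1, so the population is growing.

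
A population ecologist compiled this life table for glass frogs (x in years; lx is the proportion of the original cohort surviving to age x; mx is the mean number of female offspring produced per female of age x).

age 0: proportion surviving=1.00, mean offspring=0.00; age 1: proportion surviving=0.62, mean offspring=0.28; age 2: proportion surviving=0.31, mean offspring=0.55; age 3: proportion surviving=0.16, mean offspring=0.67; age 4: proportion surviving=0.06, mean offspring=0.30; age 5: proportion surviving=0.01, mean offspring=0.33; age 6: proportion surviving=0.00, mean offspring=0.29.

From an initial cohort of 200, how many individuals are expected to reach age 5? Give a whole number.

2

Expected survivors = N0 · l_5 = 200 × 0.01 = 2 → 2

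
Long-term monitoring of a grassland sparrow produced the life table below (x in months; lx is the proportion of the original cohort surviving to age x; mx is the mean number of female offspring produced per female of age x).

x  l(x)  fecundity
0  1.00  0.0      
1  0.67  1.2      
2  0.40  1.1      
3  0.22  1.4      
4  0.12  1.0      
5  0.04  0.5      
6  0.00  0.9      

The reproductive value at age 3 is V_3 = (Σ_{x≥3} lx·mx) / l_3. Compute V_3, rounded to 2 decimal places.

lx·mx for x ≥ 3: 0.308, 0.12, 0.02, 0 → sum = 0.448
V_3 = 0.448 / l_3 = 0.448 / 0.22 = 2.036364… → 2.04

2.04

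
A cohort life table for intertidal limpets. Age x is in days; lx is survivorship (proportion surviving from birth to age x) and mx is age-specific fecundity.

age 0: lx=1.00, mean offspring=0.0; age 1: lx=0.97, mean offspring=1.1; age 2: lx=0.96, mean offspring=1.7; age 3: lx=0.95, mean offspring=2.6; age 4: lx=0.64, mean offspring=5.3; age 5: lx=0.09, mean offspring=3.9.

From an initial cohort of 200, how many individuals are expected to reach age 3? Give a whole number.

Expected survivors = N0 · l_3 = 200 × 0.95 = 190 → 190

190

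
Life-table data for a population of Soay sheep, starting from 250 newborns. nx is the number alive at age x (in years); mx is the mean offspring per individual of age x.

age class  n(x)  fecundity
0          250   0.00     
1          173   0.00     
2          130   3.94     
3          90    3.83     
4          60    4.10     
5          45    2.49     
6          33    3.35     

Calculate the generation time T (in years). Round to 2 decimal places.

lx = nx/n0 = nx/250: 1, 0.692, 0.52, 0.36, 0.24, 0.18, 0.132
lx·mx: 0, 0, 2.0488, 1.3788, 0.984, 0.4482, 0.4422 → R0 = 5.302
x·lx·mx: 0, 0, 4.0976, 4.1364, 3.936, 2.241, 2.6532 → Σ = 17.0642
T = 17.0642 / 5.302 = 3.218446… → 3.22

3.22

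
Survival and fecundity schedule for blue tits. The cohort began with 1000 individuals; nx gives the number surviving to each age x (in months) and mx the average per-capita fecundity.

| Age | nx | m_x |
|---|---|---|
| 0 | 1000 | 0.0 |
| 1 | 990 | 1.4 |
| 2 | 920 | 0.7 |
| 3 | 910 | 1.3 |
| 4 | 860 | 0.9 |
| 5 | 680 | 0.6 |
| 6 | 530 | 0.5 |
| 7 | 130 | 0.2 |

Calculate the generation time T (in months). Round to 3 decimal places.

2.802

lx = nx/n0 = nx/1000: 1, 0.99, 0.92, 0.91, 0.86, 0.68, 0.53, 0.13
lx·mx: 0, 1.386, 0.644, 1.183, 0.774, 0.408, 0.265, 0.026 → R0 = 4.686
x·lx·mx: 0, 1.386, 1.288, 3.549, 3.096, 2.04, 1.59, 0.182 → Σ = 13.131
T = 13.131 / 4.686 = 2.802177… → 2.802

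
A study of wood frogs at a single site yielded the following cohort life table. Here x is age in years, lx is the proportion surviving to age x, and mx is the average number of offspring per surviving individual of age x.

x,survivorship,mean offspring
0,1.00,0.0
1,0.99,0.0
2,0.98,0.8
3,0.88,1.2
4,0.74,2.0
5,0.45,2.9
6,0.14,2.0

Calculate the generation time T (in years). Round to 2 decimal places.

3.85

lx·mx: 0, 0, 0.784, 1.056, 1.48, 1.305, 0.28 → R0 = 4.905
x·lx·mx: 0, 0, 1.568, 3.168, 5.92, 6.525, 1.68 → Σ = 18.861
T = 18.861 / 4.905 = 3.84526… → 3.85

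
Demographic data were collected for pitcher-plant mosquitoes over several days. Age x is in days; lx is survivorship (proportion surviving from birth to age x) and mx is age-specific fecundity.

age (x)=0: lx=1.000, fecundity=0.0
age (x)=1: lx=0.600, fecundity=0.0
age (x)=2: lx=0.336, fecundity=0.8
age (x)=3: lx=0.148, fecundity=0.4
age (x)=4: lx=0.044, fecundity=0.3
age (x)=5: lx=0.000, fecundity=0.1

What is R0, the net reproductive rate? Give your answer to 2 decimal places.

lx·mx by age: 0, 0, 0.2688, 0.0592, 0.0132, 0
R0 = Σ lx·mx = 0.3412 → 0.34

0.34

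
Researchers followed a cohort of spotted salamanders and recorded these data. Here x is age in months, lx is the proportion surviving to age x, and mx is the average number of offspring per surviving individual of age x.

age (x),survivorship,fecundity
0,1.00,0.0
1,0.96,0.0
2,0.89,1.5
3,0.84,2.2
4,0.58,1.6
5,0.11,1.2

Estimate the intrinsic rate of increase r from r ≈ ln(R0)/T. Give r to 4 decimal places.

R0 = Σ lx·mx = 0 + 0 + 1.335 + 1.848 + 0.928 + 0.132 = 4.243
Σ x·lx·mx = 12.586; T = 12.586/4.243 = 2.9663…
r ≈ ln(R0)/T = ln(4.243)/2.9663… = 0.48723… → 0.4872

0.4872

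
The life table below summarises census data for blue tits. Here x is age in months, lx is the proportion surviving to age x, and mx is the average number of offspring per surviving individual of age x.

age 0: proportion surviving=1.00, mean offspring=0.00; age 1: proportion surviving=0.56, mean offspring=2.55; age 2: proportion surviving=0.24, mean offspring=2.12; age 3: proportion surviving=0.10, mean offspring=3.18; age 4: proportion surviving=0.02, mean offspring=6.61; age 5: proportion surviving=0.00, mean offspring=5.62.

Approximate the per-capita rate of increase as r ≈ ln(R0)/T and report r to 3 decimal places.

0.529

R0 = Σ lx·mx = 0 + 1.428 + 0.5088 + 0.318 + 0.1322 + 0 = 2.387
Σ x·lx·mx = 3.9284; T = 3.9284/2.387 = 1.64575…
r ≈ ln(R0)/T = ln(2.387)/1.64575… = 0.52866… → 0.529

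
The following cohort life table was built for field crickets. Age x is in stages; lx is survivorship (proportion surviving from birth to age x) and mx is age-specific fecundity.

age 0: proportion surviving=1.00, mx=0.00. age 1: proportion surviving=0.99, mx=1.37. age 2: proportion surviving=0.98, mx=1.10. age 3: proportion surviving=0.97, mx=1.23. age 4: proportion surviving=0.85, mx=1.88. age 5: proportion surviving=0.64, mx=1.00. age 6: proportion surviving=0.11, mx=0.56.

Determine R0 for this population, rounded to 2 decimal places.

5.93

lx·mx by age: 0, 1.3563, 1.078, 1.1931, 1.598, 0.64, 0.0616
R0 = Σ lx·mx = 5.927 → 5.93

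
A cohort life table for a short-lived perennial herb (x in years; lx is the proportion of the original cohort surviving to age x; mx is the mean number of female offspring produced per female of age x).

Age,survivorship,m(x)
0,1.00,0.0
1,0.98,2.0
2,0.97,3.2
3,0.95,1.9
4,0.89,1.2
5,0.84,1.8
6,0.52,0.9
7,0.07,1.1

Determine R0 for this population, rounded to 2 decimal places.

9.99

lx·mx by age: 0, 1.96, 3.104, 1.805, 1.068, 1.512, 0.468, 0.077
R0 = Σ lx·mx = 9.994 → 9.99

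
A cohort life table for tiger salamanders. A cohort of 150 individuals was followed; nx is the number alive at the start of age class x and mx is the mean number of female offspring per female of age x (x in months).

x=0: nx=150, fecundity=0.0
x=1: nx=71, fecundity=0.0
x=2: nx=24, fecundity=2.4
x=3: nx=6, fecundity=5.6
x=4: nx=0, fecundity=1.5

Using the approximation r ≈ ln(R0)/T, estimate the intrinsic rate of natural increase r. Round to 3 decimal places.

lx = nx/n0 = nx/150: 1, 0.47333…, 0.16, 0.04, 0
R0 = Σ lx·mx = 0 + 0 + 0.384 + 0.224 + 0 = 0.608…
Σ x·lx·mx = 1.44…; T = 1.44…/0.608… = 2.36842…
r ≈ ln(R0)/T = ln(0.608…)/2.36842… = -0.21009… → -0.210

-0.210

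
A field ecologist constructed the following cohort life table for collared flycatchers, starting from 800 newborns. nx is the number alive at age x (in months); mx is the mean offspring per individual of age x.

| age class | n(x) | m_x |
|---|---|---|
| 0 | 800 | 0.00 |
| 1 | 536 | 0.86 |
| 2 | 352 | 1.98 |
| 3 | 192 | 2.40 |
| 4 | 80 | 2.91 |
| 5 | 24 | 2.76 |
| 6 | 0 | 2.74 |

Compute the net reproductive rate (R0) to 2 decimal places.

2.40

lx = nx/n0 = nx/800: 1, 0.67, 0.44, 0.24, 0.1, 0.03, 0
lx·mx by age: 0, 0.5762, 0.8712, 0.576, 0.291, 0.0828, 0
R0 = Σ lx·mx = 2.3972 → 2.40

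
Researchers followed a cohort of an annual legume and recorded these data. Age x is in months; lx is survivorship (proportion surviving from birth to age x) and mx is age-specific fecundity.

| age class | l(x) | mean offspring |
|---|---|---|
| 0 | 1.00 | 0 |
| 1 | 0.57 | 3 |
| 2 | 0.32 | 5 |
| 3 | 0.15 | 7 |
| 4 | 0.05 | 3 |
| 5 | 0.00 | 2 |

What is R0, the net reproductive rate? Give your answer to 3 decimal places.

lx·mx by age: 0, 1.71, 1.6, 1.05, 0.15, 0
R0 = Σ lx·mx = 4.51 → 4.510

4.510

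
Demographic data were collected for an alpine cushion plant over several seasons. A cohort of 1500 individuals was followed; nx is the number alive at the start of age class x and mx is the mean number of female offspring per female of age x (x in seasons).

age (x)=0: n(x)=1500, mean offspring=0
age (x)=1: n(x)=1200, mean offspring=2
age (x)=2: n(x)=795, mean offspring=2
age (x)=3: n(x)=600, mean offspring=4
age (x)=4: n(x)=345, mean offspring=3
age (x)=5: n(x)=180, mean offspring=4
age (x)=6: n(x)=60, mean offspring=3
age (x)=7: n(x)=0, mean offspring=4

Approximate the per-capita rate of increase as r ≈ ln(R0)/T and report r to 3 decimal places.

0.661

lx = nx/n0 = nx/1500: 1, 0.8, 0.53, 0.4, 0.23, 0.12, 0.04, 0
R0 = Σ lx·mx = 0 + 1.6 + 1.06 + 1.6 + 0.69 + 0.48 + 0.12 + 0 = 5.55
Σ x·lx·mx = 14.4; T = 14.4/5.55 = 2.59459…
r ≈ ln(R0)/T = ln(5.55)/2.59459… = 0.66053… → 0.661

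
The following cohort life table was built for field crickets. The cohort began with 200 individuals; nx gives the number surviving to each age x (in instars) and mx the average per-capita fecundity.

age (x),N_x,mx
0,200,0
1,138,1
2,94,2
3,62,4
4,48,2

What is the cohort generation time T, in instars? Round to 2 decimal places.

lx = nx/n0 = nx/200: 1, 0.69, 0.47, 0.31, 0.24
lx·mx: 0, 0.69, 0.94, 1.24, 0.48 → R0 = 3.35
x·lx·mx: 0, 0.69, 1.88, 3.72, 1.92 → Σ = 8.21
T = 8.21 / 3.35 = 2.450746… → 2.45

2.45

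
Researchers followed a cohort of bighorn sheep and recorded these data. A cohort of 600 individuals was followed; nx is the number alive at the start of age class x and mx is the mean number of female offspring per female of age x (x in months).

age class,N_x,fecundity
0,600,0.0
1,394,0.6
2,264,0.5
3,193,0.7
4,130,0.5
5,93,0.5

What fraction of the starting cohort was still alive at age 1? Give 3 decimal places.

l_1 = n_1/n_0 = 394/600 = 0.656667… → 0.657

0.657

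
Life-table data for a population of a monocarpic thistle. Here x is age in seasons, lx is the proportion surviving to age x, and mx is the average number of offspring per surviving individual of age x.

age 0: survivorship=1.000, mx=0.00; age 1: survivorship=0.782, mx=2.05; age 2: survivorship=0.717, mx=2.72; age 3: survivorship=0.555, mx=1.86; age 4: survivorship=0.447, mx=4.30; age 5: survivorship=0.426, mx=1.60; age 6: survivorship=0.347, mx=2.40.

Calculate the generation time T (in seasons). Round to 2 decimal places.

3.08

lx·mx: 0, 1.6031, 1.95024, 1.0323, 1.9221, 0.6816, 0.8328 → R0 = 8.02214
x·lx·mx: 0, 1.6031, 3.90048, 3.0969, 7.6884, 3.408, 4.9968 → Σ = 24.69368
T = 24.69368 / 8.02214 = 3.078191… → 3.08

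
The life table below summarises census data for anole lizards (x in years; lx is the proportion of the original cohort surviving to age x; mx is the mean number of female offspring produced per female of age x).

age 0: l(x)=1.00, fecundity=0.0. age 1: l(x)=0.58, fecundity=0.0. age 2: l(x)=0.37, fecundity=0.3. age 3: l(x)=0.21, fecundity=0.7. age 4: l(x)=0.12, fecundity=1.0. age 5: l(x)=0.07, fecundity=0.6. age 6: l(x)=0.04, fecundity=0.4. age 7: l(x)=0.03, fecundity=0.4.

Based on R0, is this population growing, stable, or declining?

declining

R0 = Σ lx·mx = 0 + 0 + 0.111 + 0.147 + 0.12 + 0.042 + 0.016 + 0.012 = 0.448
R0 < 1, so the population is declining.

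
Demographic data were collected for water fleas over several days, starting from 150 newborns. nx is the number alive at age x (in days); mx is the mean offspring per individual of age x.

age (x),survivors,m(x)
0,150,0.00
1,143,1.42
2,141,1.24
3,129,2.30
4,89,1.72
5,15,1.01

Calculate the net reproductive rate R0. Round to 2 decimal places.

lx = nx/n0 = nx/150: 1, 0.95333…, 0.94, 0.86, 0.59333…, 0.1
lx·mx by age: 0, 1.353733…, 1.1656, 1.978, 1.020533…, 0.101
R0 = Σ lx·mx = 5.618867… → 5.62

5.62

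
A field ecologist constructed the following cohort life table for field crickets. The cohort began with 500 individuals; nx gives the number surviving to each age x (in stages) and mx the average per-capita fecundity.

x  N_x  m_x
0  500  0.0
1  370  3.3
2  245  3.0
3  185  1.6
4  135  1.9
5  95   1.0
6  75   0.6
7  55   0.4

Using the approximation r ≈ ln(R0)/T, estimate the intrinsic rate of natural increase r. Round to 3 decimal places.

lx = nx/n0 = nx/500: 1, 0.74, 0.49, 0.37, 0.27, 0.19, 0.15, 0.11
R0 = Σ lx·mx = 0 + 2.442 + 1.47 + 0.592 + 0.513 + 0.19 + 0.09 + 0.044 = 5.341
Σ x·lx·mx = 11.008; T = 11.008/5.341 = 2.06104…
r ≈ ln(R0)/T = ln(5.341)/2.06104… = 0.8129… → 0.813

0.813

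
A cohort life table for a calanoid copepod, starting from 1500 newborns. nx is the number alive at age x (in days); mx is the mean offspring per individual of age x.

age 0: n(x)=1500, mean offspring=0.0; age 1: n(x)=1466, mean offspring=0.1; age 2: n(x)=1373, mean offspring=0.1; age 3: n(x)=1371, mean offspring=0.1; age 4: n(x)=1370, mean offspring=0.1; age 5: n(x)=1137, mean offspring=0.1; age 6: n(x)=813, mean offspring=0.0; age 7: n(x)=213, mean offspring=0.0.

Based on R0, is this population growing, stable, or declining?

declining

lx = nx/n0 = nx/1500: 1, 0.97733…, 0.91533…, 0.914, 0.91333…, 0.758, 0.542, 0.142
R0 = Σ lx·mx = 0 + 0.097733… + 0.091533… + 0.0914 + 0.091333… + 0.0758 + 0 + 0 = 0.4478…
R0 < 1, so the population is declining.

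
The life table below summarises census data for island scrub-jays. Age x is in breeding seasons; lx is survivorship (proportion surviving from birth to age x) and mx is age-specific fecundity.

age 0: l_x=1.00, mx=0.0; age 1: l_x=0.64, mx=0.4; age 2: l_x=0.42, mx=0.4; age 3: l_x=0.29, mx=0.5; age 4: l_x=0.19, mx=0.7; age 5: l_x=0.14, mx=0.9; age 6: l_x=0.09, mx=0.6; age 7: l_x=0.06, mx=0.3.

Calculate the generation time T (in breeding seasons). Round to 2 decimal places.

2.93

lx·mx: 0, 0.256, 0.168, 0.145, 0.133, 0.126, 0.054, 0.018 → R0 = 0.9
x·lx·mx: 0, 0.256, 0.336, 0.435, 0.532, 0.63, 0.324, 0.126 → Σ = 2.639
T = 2.639 / 0.9 = 2.932222… → 2.93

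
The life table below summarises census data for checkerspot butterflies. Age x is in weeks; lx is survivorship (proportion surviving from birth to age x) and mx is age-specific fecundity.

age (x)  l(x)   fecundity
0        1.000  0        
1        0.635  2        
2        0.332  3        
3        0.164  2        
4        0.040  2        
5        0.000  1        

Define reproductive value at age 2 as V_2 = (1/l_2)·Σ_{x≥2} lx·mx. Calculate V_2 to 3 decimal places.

lx·mx for x ≥ 2: 0.996, 0.328, 0.08, 0 → sum = 1.404
V_2 = 1.404 / l_2 = 1.404 / 0.332 = 4.228916… → 4.229

4.229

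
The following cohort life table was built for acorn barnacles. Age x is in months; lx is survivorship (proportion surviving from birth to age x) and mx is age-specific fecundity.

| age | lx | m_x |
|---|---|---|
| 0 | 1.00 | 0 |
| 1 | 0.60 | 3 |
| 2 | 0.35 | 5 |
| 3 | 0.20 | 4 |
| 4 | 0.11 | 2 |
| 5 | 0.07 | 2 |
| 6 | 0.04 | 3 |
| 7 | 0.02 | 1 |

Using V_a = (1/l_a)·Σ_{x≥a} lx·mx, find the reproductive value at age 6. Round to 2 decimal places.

lx·mx for x ≥ 6: 0.12, 0.02 → sum = 0.14
V_6 = 0.14 / l_6 = 0.14 / 0.04 = 3.5 → 3.50

3.50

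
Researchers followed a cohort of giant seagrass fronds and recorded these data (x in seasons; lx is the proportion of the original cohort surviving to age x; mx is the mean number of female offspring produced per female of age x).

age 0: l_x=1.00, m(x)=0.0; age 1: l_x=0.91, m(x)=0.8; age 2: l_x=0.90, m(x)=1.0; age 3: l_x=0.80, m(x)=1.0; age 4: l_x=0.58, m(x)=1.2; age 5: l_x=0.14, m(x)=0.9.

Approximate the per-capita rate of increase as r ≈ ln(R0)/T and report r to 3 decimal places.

0.459

R0 = Σ lx·mx = 0 + 0.728 + 0.9 + 0.8 + 0.696 + 0.126 = 3.25
Σ x·lx·mx = 8.342; T = 8.342/3.25 = 2.56677…
r ≈ ln(R0)/T = ln(3.25)/2.56677… = 0.4592… → 0.459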